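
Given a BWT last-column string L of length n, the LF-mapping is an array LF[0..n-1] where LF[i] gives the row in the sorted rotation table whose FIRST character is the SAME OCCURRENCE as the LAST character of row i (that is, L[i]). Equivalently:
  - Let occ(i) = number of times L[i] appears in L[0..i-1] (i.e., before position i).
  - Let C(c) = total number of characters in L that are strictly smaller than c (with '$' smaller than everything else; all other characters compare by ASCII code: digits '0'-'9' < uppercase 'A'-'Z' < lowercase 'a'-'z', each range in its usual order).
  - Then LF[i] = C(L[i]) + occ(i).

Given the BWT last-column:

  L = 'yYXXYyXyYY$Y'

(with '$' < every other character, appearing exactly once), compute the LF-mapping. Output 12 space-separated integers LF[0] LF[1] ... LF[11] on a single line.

Answer: 9 4 1 2 5 10 3 11 6 7 0 8

Derivation:
Char counts: '$':1, 'X':3, 'Y':5, 'y':3
C (first-col start): C('$')=0, C('X')=1, C('Y')=4, C('y')=9
L[0]='y': occ=0, LF[0]=C('y')+0=9+0=9
L[1]='Y': occ=0, LF[1]=C('Y')+0=4+0=4
L[2]='X': occ=0, LF[2]=C('X')+0=1+0=1
L[3]='X': occ=1, LF[3]=C('X')+1=1+1=2
L[4]='Y': occ=1, LF[4]=C('Y')+1=4+1=5
L[5]='y': occ=1, LF[5]=C('y')+1=9+1=10
L[6]='X': occ=2, LF[6]=C('X')+2=1+2=3
L[7]='y': occ=2, LF[7]=C('y')+2=9+2=11
L[8]='Y': occ=2, LF[8]=C('Y')+2=4+2=6
L[9]='Y': occ=3, LF[9]=C('Y')+3=4+3=7
L[10]='$': occ=0, LF[10]=C('$')+0=0+0=0
L[11]='Y': occ=4, LF[11]=C('Y')+4=4+4=8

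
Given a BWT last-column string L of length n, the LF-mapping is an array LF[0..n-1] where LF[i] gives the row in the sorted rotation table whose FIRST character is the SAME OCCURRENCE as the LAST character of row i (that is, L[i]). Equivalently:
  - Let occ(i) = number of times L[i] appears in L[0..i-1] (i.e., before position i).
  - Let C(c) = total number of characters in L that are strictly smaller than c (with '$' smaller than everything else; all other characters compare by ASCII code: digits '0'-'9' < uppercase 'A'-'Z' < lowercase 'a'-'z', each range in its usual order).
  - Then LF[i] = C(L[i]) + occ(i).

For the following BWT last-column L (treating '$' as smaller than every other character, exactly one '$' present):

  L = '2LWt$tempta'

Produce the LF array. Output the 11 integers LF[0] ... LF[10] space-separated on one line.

Char counts: '$':1, '2':1, 'L':1, 'W':1, 'a':1, 'e':1, 'm':1, 'p':1, 't':3
C (first-col start): C('$')=0, C('2')=1, C('L')=2, C('W')=3, C('a')=4, C('e')=5, C('m')=6, C('p')=7, C('t')=8
L[0]='2': occ=0, LF[0]=C('2')+0=1+0=1
L[1]='L': occ=0, LF[1]=C('L')+0=2+0=2
L[2]='W': occ=0, LF[2]=C('W')+0=3+0=3
L[3]='t': occ=0, LF[3]=C('t')+0=8+0=8
L[4]='$': occ=0, LF[4]=C('$')+0=0+0=0
L[5]='t': occ=1, LF[5]=C('t')+1=8+1=9
L[6]='e': occ=0, LF[6]=C('e')+0=5+0=5
L[7]='m': occ=0, LF[7]=C('m')+0=6+0=6
L[8]='p': occ=0, LF[8]=C('p')+0=7+0=7
L[9]='t': occ=2, LF[9]=C('t')+2=8+2=10
L[10]='a': occ=0, LF[10]=C('a')+0=4+0=4

Answer: 1 2 3 8 0 9 5 6 7 10 4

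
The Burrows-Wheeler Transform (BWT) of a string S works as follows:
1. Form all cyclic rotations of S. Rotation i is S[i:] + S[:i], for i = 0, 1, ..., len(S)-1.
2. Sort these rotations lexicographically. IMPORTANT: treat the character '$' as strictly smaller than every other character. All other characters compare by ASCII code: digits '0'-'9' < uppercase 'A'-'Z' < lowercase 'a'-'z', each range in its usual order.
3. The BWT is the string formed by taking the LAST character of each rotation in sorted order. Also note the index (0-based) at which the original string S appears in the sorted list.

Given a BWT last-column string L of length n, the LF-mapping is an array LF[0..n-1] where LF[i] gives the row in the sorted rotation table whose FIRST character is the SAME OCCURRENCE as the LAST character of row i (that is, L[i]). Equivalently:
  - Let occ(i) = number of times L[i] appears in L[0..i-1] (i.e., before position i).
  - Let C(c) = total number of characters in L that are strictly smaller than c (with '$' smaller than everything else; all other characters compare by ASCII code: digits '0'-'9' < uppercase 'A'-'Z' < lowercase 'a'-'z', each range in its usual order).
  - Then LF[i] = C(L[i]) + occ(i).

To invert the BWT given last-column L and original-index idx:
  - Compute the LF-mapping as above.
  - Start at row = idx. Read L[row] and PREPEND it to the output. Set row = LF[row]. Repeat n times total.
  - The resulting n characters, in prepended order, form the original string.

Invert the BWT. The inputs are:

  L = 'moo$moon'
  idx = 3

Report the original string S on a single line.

Answer: nooomom$

Derivation:
LF mapping: 1 4 5 0 2 6 7 3
Walk LF starting at row 3, prepending L[row]:
  step 1: row=3, L[3]='$', prepend. Next row=LF[3]=0
  step 2: row=0, L[0]='m', prepend. Next row=LF[0]=1
  step 3: row=1, L[1]='o', prepend. Next row=LF[1]=4
  step 4: row=4, L[4]='m', prepend. Next row=LF[4]=2
  step 5: row=2, L[2]='o', prepend. Next row=LF[2]=5
  step 6: row=5, L[5]='o', prepend. Next row=LF[5]=6
  step 7: row=6, L[6]='o', prepend. Next row=LF[6]=7
  step 8: row=7, L[7]='n', prepend. Next row=LF[7]=3
Reversed output: nooomom$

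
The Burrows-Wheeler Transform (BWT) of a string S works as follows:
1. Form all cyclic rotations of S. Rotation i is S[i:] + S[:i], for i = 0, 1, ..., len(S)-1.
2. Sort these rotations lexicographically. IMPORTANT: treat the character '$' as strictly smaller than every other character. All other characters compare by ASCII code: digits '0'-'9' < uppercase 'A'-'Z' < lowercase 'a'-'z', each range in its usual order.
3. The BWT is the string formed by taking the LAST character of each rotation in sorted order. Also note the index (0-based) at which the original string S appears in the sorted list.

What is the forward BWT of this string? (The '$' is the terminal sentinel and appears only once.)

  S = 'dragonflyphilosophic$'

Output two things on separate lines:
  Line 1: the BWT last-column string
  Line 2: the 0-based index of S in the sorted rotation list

All 21 rotations (rotation i = S[i:]+S[:i]):
  rot[0] = dragonflyphilosophic$
  rot[1] = ragonflyphilosophic$d
  rot[2] = agonflyphilosophic$dr
  rot[3] = gonflyphilosophic$dra
  rot[4] = onflyphilosophic$drag
  rot[5] = nflyphilosophic$drago
  rot[6] = flyphilosophic$dragon
  rot[7] = lyphilosophic$dragonf
  rot[8] = yphilosophic$dragonfl
  rot[9] = philosophic$dragonfly
  rot[10] = hilosophic$dragonflyp
  rot[11] = ilosophic$dragonflyph
  rot[12] = losophic$dragonflyphi
  rot[13] = osophic$dragonflyphil
  rot[14] = sophic$dragonflyphilo
  rot[15] = ophic$dragonflyphilos
  rot[16] = phic$dragonflyphiloso
  rot[17] = hic$dragonflyphilosop
  rot[18] = ic$dragonflyphilosoph
  rot[19] = c$dragonflyphilosophi
  rot[20] = $dragonflyphilosophic
Sorted (with $ < everything):
  sorted[0] = $dragonflyphilosophic  (last char: 'c')
  sorted[1] = agonflyphilosophic$dr  (last char: 'r')
  sorted[2] = c$dragonflyphilosophi  (last char: 'i')
  sorted[3] = dragonflyphilosophic$  (last char: '$')
  sorted[4] = flyphilosophic$dragon  (last char: 'n')
  sorted[5] = gonflyphilosophic$dra  (last char: 'a')
  sorted[6] = hic$dragonflyphilosop  (last char: 'p')
  sorted[7] = hilosophic$dragonflyp  (last char: 'p')
  sorted[8] = ic$dragonflyphilosoph  (last char: 'h')
  sorted[9] = ilosophic$dragonflyph  (last char: 'h')
  sorted[10] = losophic$dragonflyphi  (last char: 'i')
  sorted[11] = lyphilosophic$dragonf  (last char: 'f')
  sorted[12] = nflyphilosophic$drago  (last char: 'o')
  sorted[13] = onflyphilosophic$drag  (last char: 'g')
  sorted[14] = ophic$dragonflyphilos  (last char: 's')
  sorted[15] = osophic$dragonflyphil  (last char: 'l')
  sorted[16] = phic$dragonflyphiloso  (last char: 'o')
  sorted[17] = philosophic$dragonfly  (last char: 'y')
  sorted[18] = ragonflyphilosophic$d  (last char: 'd')
  sorted[19] = sophic$dragonflyphilo  (last char: 'o')
  sorted[20] = yphilosophic$dragonfl  (last char: 'l')
Last column: cri$napphhifogsloydol
Original string S is at sorted index 3

Answer: cri$napphhifogsloydol
3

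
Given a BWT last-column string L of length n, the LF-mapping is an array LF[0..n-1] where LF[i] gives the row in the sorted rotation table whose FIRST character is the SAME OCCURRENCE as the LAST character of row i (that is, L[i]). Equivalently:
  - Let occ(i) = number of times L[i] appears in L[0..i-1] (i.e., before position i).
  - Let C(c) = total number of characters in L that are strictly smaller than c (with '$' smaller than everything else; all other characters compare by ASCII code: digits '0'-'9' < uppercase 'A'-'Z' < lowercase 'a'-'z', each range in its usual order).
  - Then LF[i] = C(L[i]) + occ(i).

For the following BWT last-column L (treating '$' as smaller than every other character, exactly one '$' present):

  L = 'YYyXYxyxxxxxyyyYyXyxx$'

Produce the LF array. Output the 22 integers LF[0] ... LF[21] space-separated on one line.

Char counts: '$':1, 'X':2, 'Y':4, 'x':8, 'y':7
C (first-col start): C('$')=0, C('X')=1, C('Y')=3, C('x')=7, C('y')=15
L[0]='Y': occ=0, LF[0]=C('Y')+0=3+0=3
L[1]='Y': occ=1, LF[1]=C('Y')+1=3+1=4
L[2]='y': occ=0, LF[2]=C('y')+0=15+0=15
L[3]='X': occ=0, LF[3]=C('X')+0=1+0=1
L[4]='Y': occ=2, LF[4]=C('Y')+2=3+2=5
L[5]='x': occ=0, LF[5]=C('x')+0=7+0=7
L[6]='y': occ=1, LF[6]=C('y')+1=15+1=16
L[7]='x': occ=1, LF[7]=C('x')+1=7+1=8
L[8]='x': occ=2, LF[8]=C('x')+2=7+2=9
L[9]='x': occ=3, LF[9]=C('x')+3=7+3=10
L[10]='x': occ=4, LF[10]=C('x')+4=7+4=11
L[11]='x': occ=5, LF[11]=C('x')+5=7+5=12
L[12]='y': occ=2, LF[12]=C('y')+2=15+2=17
L[13]='y': occ=3, LF[13]=C('y')+3=15+3=18
L[14]='y': occ=4, LF[14]=C('y')+4=15+4=19
L[15]='Y': occ=3, LF[15]=C('Y')+3=3+3=6
L[16]='y': occ=5, LF[16]=C('y')+5=15+5=20
L[17]='X': occ=1, LF[17]=C('X')+1=1+1=2
L[18]='y': occ=6, LF[18]=C('y')+6=15+6=21
L[19]='x': occ=6, LF[19]=C('x')+6=7+6=13
L[20]='x': occ=7, LF[20]=C('x')+7=7+7=14
L[21]='$': occ=0, LF[21]=C('$')+0=0+0=0

Answer: 3 4 15 1 5 7 16 8 9 10 11 12 17 18 19 6 20 2 21 13 14 0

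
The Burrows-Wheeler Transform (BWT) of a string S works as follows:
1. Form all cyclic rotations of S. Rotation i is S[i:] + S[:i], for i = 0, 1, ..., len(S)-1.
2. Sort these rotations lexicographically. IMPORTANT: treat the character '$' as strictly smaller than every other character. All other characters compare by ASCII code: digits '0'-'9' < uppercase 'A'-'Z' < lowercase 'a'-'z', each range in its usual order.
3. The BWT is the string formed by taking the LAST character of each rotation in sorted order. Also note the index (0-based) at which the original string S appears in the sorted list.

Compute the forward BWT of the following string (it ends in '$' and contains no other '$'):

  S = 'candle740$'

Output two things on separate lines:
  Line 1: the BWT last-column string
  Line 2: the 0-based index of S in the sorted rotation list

Answer: 047ec$nlda
5

Derivation:
All 10 rotations (rotation i = S[i:]+S[:i]):
  rot[0] = candle740$
  rot[1] = andle740$c
  rot[2] = ndle740$ca
  rot[3] = dle740$can
  rot[4] = le740$cand
  rot[5] = e740$candl
  rot[6] = 740$candle
  rot[7] = 40$candle7
  rot[8] = 0$candle74
  rot[9] = $candle740
Sorted (with $ < everything):
  sorted[0] = $candle740  (last char: '0')
  sorted[1] = 0$candle74  (last char: '4')
  sorted[2] = 40$candle7  (last char: '7')
  sorted[3] = 740$candle  (last char: 'e')
  sorted[4] = andle740$c  (last char: 'c')
  sorted[5] = candle740$  (last char: '$')
  sorted[6] = dle740$can  (last char: 'n')
  sorted[7] = e740$candl  (last char: 'l')
  sorted[8] = le740$cand  (last char: 'd')
  sorted[9] = ndle740$ca  (last char: 'a')
Last column: 047ec$nlda
Original string S is at sorted index 5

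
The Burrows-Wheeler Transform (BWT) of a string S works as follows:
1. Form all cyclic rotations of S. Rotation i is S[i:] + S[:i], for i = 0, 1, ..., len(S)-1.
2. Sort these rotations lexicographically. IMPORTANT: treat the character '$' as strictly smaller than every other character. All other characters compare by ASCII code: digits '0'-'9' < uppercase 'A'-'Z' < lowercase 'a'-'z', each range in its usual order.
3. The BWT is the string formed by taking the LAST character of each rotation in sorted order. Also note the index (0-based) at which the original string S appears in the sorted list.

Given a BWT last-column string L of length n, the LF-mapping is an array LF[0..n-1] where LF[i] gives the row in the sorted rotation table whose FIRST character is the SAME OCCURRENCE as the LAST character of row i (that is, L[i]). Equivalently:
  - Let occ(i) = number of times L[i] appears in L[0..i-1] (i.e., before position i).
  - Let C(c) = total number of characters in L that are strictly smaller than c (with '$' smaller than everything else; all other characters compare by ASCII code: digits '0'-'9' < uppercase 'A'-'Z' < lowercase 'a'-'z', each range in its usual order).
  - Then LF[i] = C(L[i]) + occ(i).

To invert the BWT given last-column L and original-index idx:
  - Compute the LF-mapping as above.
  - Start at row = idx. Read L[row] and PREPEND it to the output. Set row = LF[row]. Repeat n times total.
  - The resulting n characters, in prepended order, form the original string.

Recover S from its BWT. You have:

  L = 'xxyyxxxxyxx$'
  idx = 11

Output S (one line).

Answer: yxyxxxxxyxx$

Derivation:
LF mapping: 1 2 9 10 3 4 5 6 11 7 8 0
Walk LF starting at row 11, prepending L[row]:
  step 1: row=11, L[11]='$', prepend. Next row=LF[11]=0
  step 2: row=0, L[0]='x', prepend. Next row=LF[0]=1
  step 3: row=1, L[1]='x', prepend. Next row=LF[1]=2
  step 4: row=2, L[2]='y', prepend. Next row=LF[2]=9
  step 5: row=9, L[9]='x', prepend. Next row=LF[9]=7
  step 6: row=7, L[7]='x', prepend. Next row=LF[7]=6
  step 7: row=6, L[6]='x', prepend. Next row=LF[6]=5
  step 8: row=5, L[5]='x', prepend. Next row=LF[5]=4
  step 9: row=4, L[4]='x', prepend. Next row=LF[4]=3
  step 10: row=3, L[3]='y', prepend. Next row=LF[3]=10
  step 11: row=10, L[10]='x', prepend. Next row=LF[10]=8
  step 12: row=8, L[8]='y', prepend. Next row=LF[8]=11
Reversed output: yxyxxxxxyxx$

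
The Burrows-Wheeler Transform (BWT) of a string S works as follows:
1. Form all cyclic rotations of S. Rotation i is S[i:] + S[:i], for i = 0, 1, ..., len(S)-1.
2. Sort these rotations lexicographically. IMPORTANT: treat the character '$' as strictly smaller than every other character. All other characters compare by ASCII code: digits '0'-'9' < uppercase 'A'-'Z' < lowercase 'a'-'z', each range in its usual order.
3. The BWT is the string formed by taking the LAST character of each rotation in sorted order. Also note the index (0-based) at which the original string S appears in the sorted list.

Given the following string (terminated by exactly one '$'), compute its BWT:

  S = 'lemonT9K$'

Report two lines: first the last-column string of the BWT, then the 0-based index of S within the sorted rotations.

All 9 rotations (rotation i = S[i:]+S[:i]):
  rot[0] = lemonT9K$
  rot[1] = emonT9K$l
  rot[2] = monT9K$le
  rot[3] = onT9K$lem
  rot[4] = nT9K$lemo
  rot[5] = T9K$lemon
  rot[6] = 9K$lemonT
  rot[7] = K$lemonT9
  rot[8] = $lemonT9K
Sorted (with $ < everything):
  sorted[0] = $lemonT9K  (last char: 'K')
  sorted[1] = 9K$lemonT  (last char: 'T')
  sorted[2] = K$lemonT9  (last char: '9')
  sorted[3] = T9K$lemon  (last char: 'n')
  sorted[4] = emonT9K$l  (last char: 'l')
  sorted[5] = lemonT9K$  (last char: '$')
  sorted[6] = monT9K$le  (last char: 'e')
  sorted[7] = nT9K$lemo  (last char: 'o')
  sorted[8] = onT9K$lem  (last char: 'm')
Last column: KT9nl$eom
Original string S is at sorted index 5

Answer: KT9nl$eom
5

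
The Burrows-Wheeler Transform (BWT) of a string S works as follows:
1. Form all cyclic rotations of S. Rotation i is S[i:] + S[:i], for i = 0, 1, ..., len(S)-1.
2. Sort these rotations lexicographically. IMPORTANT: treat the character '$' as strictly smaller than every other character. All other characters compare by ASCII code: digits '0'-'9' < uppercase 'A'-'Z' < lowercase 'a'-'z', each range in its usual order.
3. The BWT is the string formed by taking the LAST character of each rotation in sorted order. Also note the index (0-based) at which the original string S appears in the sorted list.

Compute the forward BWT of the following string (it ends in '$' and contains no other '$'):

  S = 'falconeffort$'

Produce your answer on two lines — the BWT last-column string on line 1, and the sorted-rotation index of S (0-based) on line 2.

Answer: tfln$efaocfor
4

Derivation:
All 13 rotations (rotation i = S[i:]+S[:i]):
  rot[0] = falconeffort$
  rot[1] = alconeffort$f
  rot[2] = lconeffort$fa
  rot[3] = coneffort$fal
  rot[4] = oneffort$falc
  rot[5] = neffort$falco
  rot[6] = effort$falcon
  rot[7] = ffort$falcone
  rot[8] = fort$falconef
  rot[9] = ort$falconeff
  rot[10] = rt$falconeffo
  rot[11] = t$falconeffor
  rot[12] = $falconeffort
Sorted (with $ < everything):
  sorted[0] = $falconeffort  (last char: 't')
  sorted[1] = alconeffort$f  (last char: 'f')
  sorted[2] = coneffort$fal  (last char: 'l')
  sorted[3] = effort$falcon  (last char: 'n')
  sorted[4] = falconeffort$  (last char: '$')
  sorted[5] = ffort$falcone  (last char: 'e')
  sorted[6] = fort$falconef  (last char: 'f')
  sorted[7] = lconeffort$fa  (last char: 'a')
  sorted[8] = neffort$falco  (last char: 'o')
  sorted[9] = oneffort$falc  (last char: 'c')
  sorted[10] = ort$falconeff  (last char: 'f')
  sorted[11] = rt$falconeffo  (last char: 'o')
  sorted[12] = t$falconeffor  (last char: 'r')
Last column: tfln$efaocfor
Original string S is at sorted index 4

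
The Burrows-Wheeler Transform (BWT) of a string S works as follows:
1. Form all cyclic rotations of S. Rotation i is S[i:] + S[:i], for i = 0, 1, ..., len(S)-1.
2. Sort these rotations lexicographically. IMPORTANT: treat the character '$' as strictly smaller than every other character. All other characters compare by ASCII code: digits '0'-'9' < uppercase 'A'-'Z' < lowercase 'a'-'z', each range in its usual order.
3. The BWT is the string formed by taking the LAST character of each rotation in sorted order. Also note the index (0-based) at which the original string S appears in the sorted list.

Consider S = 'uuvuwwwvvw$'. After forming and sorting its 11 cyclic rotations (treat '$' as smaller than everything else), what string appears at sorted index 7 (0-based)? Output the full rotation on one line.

All 11 rotations (rotation i = S[i:]+S[:i]):
  rot[0] = uuvuwwwvvw$
  rot[1] = uvuwwwvvw$u
  rot[2] = vuwwwvvw$uu
  rot[3] = uwwwvvw$uuv
  rot[4] = wwwvvw$uuvu
  rot[5] = wwvvw$uuvuw
  rot[6] = wvvw$uuvuww
  rot[7] = vvw$uuvuwww
  rot[8] = vw$uuvuwwwv
  rot[9] = w$uuvuwwwvv
  rot[10] = $uuvuwwwvvw
Sorted (with $ < everything):
  sorted[0] = $uuvuwwwvvw
  sorted[1] = uuvuwwwvvw$
  sorted[2] = uvuwwwvvw$u
  sorted[3] = uwwwvvw$uuv
  sorted[4] = vuwwwvvw$uu
  sorted[5] = vvw$uuvuwww
  sorted[6] = vw$uuvuwwwv
  sorted[7] = w$uuvuwwwvv
  sorted[8] = wvvw$uuvuww
  sorted[9] = wwvvw$uuvuw
  sorted[10] = wwwvvw$uuvu
sorted[7] = w$uuvuwwwvv

Answer: w$uuvuwwwvv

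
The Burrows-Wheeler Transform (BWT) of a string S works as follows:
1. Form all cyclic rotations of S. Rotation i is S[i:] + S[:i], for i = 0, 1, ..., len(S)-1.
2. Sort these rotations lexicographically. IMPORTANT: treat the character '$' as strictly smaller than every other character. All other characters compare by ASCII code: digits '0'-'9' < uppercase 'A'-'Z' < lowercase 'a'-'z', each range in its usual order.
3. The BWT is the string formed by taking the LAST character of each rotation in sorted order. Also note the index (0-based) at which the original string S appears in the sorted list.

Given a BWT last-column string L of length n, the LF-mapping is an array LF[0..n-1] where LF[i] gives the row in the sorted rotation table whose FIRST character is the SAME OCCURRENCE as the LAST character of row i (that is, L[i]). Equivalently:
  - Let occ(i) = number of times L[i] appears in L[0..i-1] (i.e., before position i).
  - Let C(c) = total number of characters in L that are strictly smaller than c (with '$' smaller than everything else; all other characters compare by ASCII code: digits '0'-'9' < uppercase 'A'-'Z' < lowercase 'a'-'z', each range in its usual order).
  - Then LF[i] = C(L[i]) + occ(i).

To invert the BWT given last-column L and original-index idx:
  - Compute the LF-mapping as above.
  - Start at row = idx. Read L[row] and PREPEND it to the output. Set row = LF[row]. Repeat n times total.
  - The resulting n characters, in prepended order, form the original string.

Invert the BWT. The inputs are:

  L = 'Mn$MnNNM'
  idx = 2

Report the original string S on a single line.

Answer: MMnNNnM$

Derivation:
LF mapping: 1 6 0 2 7 4 5 3
Walk LF starting at row 2, prepending L[row]:
  step 1: row=2, L[2]='$', prepend. Next row=LF[2]=0
  step 2: row=0, L[0]='M', prepend. Next row=LF[0]=1
  step 3: row=1, L[1]='n', prepend. Next row=LF[1]=6
  step 4: row=6, L[6]='N', prepend. Next row=LF[6]=5
  step 5: row=5, L[5]='N', prepend. Next row=LF[5]=4
  step 6: row=4, L[4]='n', prepend. Next row=LF[4]=7
  step 7: row=7, L[7]='M', prepend. Next row=LF[7]=3
  step 8: row=3, L[3]='M', prepend. Next row=LF[3]=2
Reversed output: MMnNNnM$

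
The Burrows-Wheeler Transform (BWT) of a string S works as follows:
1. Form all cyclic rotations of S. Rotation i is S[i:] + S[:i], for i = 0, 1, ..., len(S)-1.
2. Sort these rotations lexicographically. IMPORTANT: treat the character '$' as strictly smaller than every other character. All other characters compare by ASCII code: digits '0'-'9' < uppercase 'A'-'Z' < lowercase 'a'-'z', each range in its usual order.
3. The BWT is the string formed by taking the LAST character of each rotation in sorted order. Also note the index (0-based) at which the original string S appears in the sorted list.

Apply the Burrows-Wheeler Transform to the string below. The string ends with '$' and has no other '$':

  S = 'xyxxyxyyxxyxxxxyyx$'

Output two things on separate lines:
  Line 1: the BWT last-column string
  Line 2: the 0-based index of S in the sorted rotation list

Answer: xyyxyyxx$xxyyxyxxxx
8

Derivation:
All 19 rotations (rotation i = S[i:]+S[:i]):
  rot[0] = xyxxyxyyxxyxxxxyyx$
  rot[1] = yxxyxyyxxyxxxxyyx$x
  rot[2] = xxyxyyxxyxxxxyyx$xy
  rot[3] = xyxyyxxyxxxxyyx$xyx
  rot[4] = yxyyxxyxxxxyyx$xyxx
  rot[5] = xyyxxyxxxxyyx$xyxxy
  rot[6] = yyxxyxxxxyyx$xyxxyx
  rot[7] = yxxyxxxxyyx$xyxxyxy
  rot[8] = xxyxxxxyyx$xyxxyxyy
  rot[9] = xyxxxxyyx$xyxxyxyyx
  rot[10] = yxxxxyyx$xyxxyxyyxx
  rot[11] = xxxxyyx$xyxxyxyyxxy
  rot[12] = xxxyyx$xyxxyxyyxxyx
  rot[13] = xxyyx$xyxxyxyyxxyxx
  rot[14] = xyyx$xyxxyxyyxxyxxx
  rot[15] = yyx$xyxxyxyyxxyxxxx
  rot[16] = yx$xyxxyxyyxxyxxxxy
  rot[17] = x$xyxxyxyyxxyxxxxyy
  rot[18] = $xyxxyxyyxxyxxxxyyx
Sorted (with $ < everything):
  sorted[0] = $xyxxyxyyxxyxxxxyyx  (last char: 'x')
  sorted[1] = x$xyxxyxyyxxyxxxxyy  (last char: 'y')
  sorted[2] = xxxxyyx$xyxxyxyyxxy  (last char: 'y')
  sorted[3] = xxxyyx$xyxxyxyyxxyx  (last char: 'x')
  sorted[4] = xxyxxxxyyx$xyxxyxyy  (last char: 'y')
  sorted[5] = xxyxyyxxyxxxxyyx$xy  (last char: 'y')
  sorted[6] = xxyyx$xyxxyxyyxxyxx  (last char: 'x')
  sorted[7] = xyxxxxyyx$xyxxyxyyx  (last char: 'x')
  sorted[8] = xyxxyxyyxxyxxxxyyx$  (last char: '$')
  sorted[9] = xyxyyxxyxxxxyyx$xyx  (last char: 'x')
  sorted[10] = xyyx$xyxxyxyyxxyxxx  (last char: 'x')
  sorted[11] = xyyxxyxxxxyyx$xyxxy  (last char: 'y')
  sorted[12] = yx$xyxxyxyyxxyxxxxy  (last char: 'y')
  sorted[13] = yxxxxyyx$xyxxyxyyxx  (last char: 'x')
  sorted[14] = yxxyxxxxyyx$xyxxyxy  (last char: 'y')
  sorted[15] = yxxyxyyxxyxxxxyyx$x  (last char: 'x')
  sorted[16] = yxyyxxyxxxxyyx$xyxx  (last char: 'x')
  sorted[17] = yyx$xyxxyxyyxxyxxxx  (last char: 'x')
  sorted[18] = yyxxyxxxxyyx$xyxxyx  (last char: 'x')
Last column: xyyxyyxx$xxyyxyxxxx
Original string S is at sorted index 8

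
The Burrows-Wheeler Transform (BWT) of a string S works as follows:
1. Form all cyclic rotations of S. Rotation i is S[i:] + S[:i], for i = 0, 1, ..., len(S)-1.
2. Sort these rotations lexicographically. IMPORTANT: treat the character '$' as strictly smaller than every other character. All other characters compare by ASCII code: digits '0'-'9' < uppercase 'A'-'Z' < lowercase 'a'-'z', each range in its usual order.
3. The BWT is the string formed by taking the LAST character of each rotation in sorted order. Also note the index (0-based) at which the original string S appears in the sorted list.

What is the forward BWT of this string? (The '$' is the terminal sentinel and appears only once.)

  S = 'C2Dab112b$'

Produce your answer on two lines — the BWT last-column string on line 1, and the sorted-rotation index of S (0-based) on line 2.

All 10 rotations (rotation i = S[i:]+S[:i]):
  rot[0] = C2Dab112b$
  rot[1] = 2Dab112b$C
  rot[2] = Dab112b$C2
  rot[3] = ab112b$C2D
  rot[4] = b112b$C2Da
  rot[5] = 112b$C2Dab
  rot[6] = 12b$C2Dab1
  rot[7] = 2b$C2Dab11
  rot[8] = b$C2Dab112
  rot[9] = $C2Dab112b
Sorted (with $ < everything):
  sorted[0] = $C2Dab112b  (last char: 'b')
  sorted[1] = 112b$C2Dab  (last char: 'b')
  sorted[2] = 12b$C2Dab1  (last char: '1')
  sorted[3] = 2Dab112b$C  (last char: 'C')
  sorted[4] = 2b$C2Dab11  (last char: '1')
  sorted[5] = C2Dab112b$  (last char: '$')
  sorted[6] = Dab112b$C2  (last char: '2')
  sorted[7] = ab112b$C2D  (last char: 'D')
  sorted[8] = b$C2Dab112  (last char: '2')
  sorted[9] = b112b$C2Da  (last char: 'a')
Last column: bb1C1$2D2a
Original string S is at sorted index 5

Answer: bb1C1$2D2a
5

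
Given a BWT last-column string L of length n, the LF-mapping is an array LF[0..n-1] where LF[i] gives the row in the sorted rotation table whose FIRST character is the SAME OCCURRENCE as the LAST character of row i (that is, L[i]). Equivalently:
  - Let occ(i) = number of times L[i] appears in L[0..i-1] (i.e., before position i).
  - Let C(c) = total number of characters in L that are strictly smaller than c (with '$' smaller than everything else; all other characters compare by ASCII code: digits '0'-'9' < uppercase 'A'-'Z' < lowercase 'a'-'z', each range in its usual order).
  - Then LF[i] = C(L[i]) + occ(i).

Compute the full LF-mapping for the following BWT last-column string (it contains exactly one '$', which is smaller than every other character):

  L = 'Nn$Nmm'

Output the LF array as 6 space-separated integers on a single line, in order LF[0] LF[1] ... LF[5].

Answer: 1 5 0 2 3 4

Derivation:
Char counts: '$':1, 'N':2, 'm':2, 'n':1
C (first-col start): C('$')=0, C('N')=1, C('m')=3, C('n')=5
L[0]='N': occ=0, LF[0]=C('N')+0=1+0=1
L[1]='n': occ=0, LF[1]=C('n')+0=5+0=5
L[2]='$': occ=0, LF[2]=C('$')+0=0+0=0
L[3]='N': occ=1, LF[3]=C('N')+1=1+1=2
L[4]='m': occ=0, LF[4]=C('m')+0=3+0=3
L[5]='m': occ=1, LF[5]=C('m')+1=3+1=4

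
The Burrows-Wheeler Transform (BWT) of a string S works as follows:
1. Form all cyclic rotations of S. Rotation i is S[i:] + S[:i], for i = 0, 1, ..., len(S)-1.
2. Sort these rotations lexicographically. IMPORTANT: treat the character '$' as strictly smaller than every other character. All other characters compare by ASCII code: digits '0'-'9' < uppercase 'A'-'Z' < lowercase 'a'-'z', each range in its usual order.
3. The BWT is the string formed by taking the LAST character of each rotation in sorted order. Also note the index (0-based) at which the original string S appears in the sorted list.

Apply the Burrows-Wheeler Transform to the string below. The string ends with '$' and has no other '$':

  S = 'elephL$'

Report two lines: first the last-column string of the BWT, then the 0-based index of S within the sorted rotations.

All 7 rotations (rotation i = S[i:]+S[:i]):
  rot[0] = elephL$
  rot[1] = lephL$e
  rot[2] = ephL$el
  rot[3] = phL$ele
  rot[4] = hL$elep
  rot[5] = L$eleph
  rot[6] = $elephL
Sorted (with $ < everything):
  sorted[0] = $elephL  (last char: 'L')
  sorted[1] = L$eleph  (last char: 'h')
  sorted[2] = elephL$  (last char: '$')
  sorted[3] = ephL$el  (last char: 'l')
  sorted[4] = hL$elep  (last char: 'p')
  sorted[5] = lephL$e  (last char: 'e')
  sorted[6] = phL$ele  (last char: 'e')
Last column: Lh$lpee
Original string S is at sorted index 2

Answer: Lh$lpee
2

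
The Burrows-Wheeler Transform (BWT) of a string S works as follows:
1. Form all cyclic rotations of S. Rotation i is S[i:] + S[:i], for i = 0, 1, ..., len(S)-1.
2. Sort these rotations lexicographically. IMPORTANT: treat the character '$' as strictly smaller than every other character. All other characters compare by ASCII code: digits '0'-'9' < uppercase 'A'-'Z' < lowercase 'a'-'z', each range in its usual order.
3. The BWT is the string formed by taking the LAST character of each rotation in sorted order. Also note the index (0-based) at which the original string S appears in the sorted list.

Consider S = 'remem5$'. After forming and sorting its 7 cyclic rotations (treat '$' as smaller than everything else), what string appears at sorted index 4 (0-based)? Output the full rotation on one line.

Answer: m5$reme

Derivation:
All 7 rotations (rotation i = S[i:]+S[:i]):
  rot[0] = remem5$
  rot[1] = emem5$r
  rot[2] = mem5$re
  rot[3] = em5$rem
  rot[4] = m5$reme
  rot[5] = 5$remem
  rot[6] = $remem5
Sorted (with $ < everything):
  sorted[0] = $remem5
  sorted[1] = 5$remem
  sorted[2] = em5$rem
  sorted[3] = emem5$r
  sorted[4] = m5$reme
  sorted[5] = mem5$re
  sorted[6] = remem5$
sorted[4] = m5$reme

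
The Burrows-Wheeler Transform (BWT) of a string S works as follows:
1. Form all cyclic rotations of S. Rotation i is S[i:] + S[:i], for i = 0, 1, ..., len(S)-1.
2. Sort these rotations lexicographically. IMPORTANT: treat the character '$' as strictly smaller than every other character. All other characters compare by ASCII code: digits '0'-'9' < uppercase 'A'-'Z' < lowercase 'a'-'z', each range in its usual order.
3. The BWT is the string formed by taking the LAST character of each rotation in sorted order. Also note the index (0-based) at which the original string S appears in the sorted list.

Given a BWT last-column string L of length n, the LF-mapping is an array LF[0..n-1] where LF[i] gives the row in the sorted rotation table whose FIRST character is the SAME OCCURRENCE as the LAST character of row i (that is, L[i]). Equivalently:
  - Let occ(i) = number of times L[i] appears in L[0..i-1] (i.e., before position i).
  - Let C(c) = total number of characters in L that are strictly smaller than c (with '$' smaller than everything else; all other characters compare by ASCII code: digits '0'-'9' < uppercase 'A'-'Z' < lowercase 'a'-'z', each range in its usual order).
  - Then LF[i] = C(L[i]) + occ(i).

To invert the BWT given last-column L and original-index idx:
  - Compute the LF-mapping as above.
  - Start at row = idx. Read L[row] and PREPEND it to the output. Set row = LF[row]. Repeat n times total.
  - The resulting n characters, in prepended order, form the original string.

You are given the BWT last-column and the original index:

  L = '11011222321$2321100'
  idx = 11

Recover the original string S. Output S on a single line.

LF mapping: 4 5 1 6 7 11 12 13 17 14 8 0 15 18 16 9 10 2 3
Walk LF starting at row 11, prepending L[row]:
  step 1: row=11, L[11]='$', prepend. Next row=LF[11]=0
  step 2: row=0, L[0]='1', prepend. Next row=LF[0]=4
  step 3: row=4, L[4]='1', prepend. Next row=LF[4]=7
  step 4: row=7, L[7]='2', prepend. Next row=LF[7]=13
  step 5: row=13, L[13]='3', prepend. Next row=LF[13]=18
  step 6: row=18, L[18]='0', prepend. Next row=LF[18]=3
  step 7: row=3, L[3]='1', prepend. Next row=LF[3]=6
  step 8: row=6, L[6]='2', prepend. Next row=LF[6]=12
  step 9: row=12, L[12]='2', prepend. Next row=LF[12]=15
  step 10: row=15, L[15]='1', prepend. Next row=LF[15]=9
  step 11: row=9, L[9]='2', prepend. Next row=LF[9]=14
  step 12: row=14, L[14]='2', prepend. Next row=LF[14]=16
  step 13: row=16, L[16]='1', prepend. Next row=LF[16]=10
  step 14: row=10, L[10]='1', prepend. Next row=LF[10]=8
  step 15: row=8, L[8]='3', prepend. Next row=LF[8]=17
  step 16: row=17, L[17]='0', prepend. Next row=LF[17]=2
  step 17: row=2, L[2]='0', prepend. Next row=LF[2]=1
  step 18: row=1, L[1]='1', prepend. Next row=LF[1]=5
  step 19: row=5, L[5]='2', prepend. Next row=LF[5]=11
Reversed output: 210031122122103211$

Answer: 210031122122103211$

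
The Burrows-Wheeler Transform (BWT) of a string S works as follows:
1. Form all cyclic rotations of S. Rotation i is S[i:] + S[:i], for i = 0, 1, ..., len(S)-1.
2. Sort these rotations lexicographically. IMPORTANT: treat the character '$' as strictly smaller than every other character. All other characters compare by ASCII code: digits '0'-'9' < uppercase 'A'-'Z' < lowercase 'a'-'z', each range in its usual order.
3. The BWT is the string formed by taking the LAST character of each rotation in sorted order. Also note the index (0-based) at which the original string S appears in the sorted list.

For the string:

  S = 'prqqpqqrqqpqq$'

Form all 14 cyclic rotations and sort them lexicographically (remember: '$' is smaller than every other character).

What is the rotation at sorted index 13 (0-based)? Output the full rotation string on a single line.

Answer: rqqpqqrqqpqq$p

Derivation:
All 14 rotations (rotation i = S[i:]+S[:i]):
  rot[0] = prqqpqqrqqpqq$
  rot[1] = rqqpqqrqqpqq$p
  rot[2] = qqpqqrqqpqq$pr
  rot[3] = qpqqrqqpqq$prq
  rot[4] = pqqrqqpqq$prqq
  rot[5] = qqrqqpqq$prqqp
  rot[6] = qrqqpqq$prqqpq
  rot[7] = rqqpqq$prqqpqq
  rot[8] = qqpqq$prqqpqqr
  rot[9] = qpqq$prqqpqqrq
  rot[10] = pqq$prqqpqqrqq
  rot[11] = qq$prqqpqqrqqp
  rot[12] = q$prqqpqqrqqpq
  rot[13] = $prqqpqqrqqpqq
Sorted (with $ < everything):
  sorted[0] = $prqqpqqrqqpqq
  sorted[1] = pqq$prqqpqqrqq
  sorted[2] = pqqrqqpqq$prqq
  sorted[3] = prqqpqqrqqpqq$
  sorted[4] = q$prqqpqqrqqpq
  sorted[5] = qpqq$prqqpqqrq
  sorted[6] = qpqqrqqpqq$prq
  sorted[7] = qq$prqqpqqrqqp
  sorted[8] = qqpqq$prqqpqqr
  sorted[9] = qqpqqrqqpqq$pr
  sorted[10] = qqrqqpqq$prqqp
  sorted[11] = qrqqpqq$prqqpq
  sorted[12] = rqqpqq$prqqpqq
  sorted[13] = rqqpqqrqqpqq$p
sorted[13] = rqqpqqrqqpqq$p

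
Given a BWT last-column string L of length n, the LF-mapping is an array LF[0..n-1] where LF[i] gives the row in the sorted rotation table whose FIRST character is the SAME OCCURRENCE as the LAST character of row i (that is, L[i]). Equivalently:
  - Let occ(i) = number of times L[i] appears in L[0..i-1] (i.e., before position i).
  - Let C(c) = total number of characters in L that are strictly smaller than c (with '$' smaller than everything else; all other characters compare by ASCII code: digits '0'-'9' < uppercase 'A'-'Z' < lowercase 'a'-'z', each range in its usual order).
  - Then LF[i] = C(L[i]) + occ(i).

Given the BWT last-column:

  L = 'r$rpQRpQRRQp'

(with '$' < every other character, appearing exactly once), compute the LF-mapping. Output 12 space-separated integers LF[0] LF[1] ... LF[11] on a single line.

Answer: 10 0 11 7 1 4 8 2 5 6 3 9

Derivation:
Char counts: '$':1, 'Q':3, 'R':3, 'p':3, 'r':2
C (first-col start): C('$')=0, C('Q')=1, C('R')=4, C('p')=7, C('r')=10
L[0]='r': occ=0, LF[0]=C('r')+0=10+0=10
L[1]='$': occ=0, LF[1]=C('$')+0=0+0=0
L[2]='r': occ=1, LF[2]=C('r')+1=10+1=11
L[3]='p': occ=0, LF[3]=C('p')+0=7+0=7
L[4]='Q': occ=0, LF[4]=C('Q')+0=1+0=1
L[5]='R': occ=0, LF[5]=C('R')+0=4+0=4
L[6]='p': occ=1, LF[6]=C('p')+1=7+1=8
L[7]='Q': occ=1, LF[7]=C('Q')+1=1+1=2
L[8]='R': occ=1, LF[8]=C('R')+1=4+1=5
L[9]='R': occ=2, LF[9]=C('R')+2=4+2=6
L[10]='Q': occ=2, LF[10]=C('Q')+2=1+2=3
L[11]='p': occ=2, LF[11]=C('p')+2=7+2=9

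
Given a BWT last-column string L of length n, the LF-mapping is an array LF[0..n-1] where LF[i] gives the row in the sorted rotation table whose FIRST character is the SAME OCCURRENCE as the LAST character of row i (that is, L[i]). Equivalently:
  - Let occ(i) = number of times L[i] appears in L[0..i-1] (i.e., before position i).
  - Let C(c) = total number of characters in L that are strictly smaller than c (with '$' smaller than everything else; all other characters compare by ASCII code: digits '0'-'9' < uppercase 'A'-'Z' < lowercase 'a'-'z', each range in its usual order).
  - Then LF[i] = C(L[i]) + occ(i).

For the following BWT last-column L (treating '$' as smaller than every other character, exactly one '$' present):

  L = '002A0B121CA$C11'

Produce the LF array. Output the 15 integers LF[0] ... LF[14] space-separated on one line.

Char counts: '$':1, '0':3, '1':4, '2':2, 'A':2, 'B':1, 'C':2
C (first-col start): C('$')=0, C('0')=1, C('1')=4, C('2')=8, C('A')=10, C('B')=12, C('C')=13
L[0]='0': occ=0, LF[0]=C('0')+0=1+0=1
L[1]='0': occ=1, LF[1]=C('0')+1=1+1=2
L[2]='2': occ=0, LF[2]=C('2')+0=8+0=8
L[3]='A': occ=0, LF[3]=C('A')+0=10+0=10
L[4]='0': occ=2, LF[4]=C('0')+2=1+2=3
L[5]='B': occ=0, LF[5]=C('B')+0=12+0=12
L[6]='1': occ=0, LF[6]=C('1')+0=4+0=4
L[7]='2': occ=1, LF[7]=C('2')+1=8+1=9
L[8]='1': occ=1, LF[8]=C('1')+1=4+1=5
L[9]='C': occ=0, LF[9]=C('C')+0=13+0=13
L[10]='A': occ=1, LF[10]=C('A')+1=10+1=11
L[11]='$': occ=0, LF[11]=C('$')+0=0+0=0
L[12]='C': occ=1, LF[12]=C('C')+1=13+1=14
L[13]='1': occ=2, LF[13]=C('1')+2=4+2=6
L[14]='1': occ=3, LF[14]=C('1')+3=4+3=7

Answer: 1 2 8 10 3 12 4 9 5 13 11 0 14 6 7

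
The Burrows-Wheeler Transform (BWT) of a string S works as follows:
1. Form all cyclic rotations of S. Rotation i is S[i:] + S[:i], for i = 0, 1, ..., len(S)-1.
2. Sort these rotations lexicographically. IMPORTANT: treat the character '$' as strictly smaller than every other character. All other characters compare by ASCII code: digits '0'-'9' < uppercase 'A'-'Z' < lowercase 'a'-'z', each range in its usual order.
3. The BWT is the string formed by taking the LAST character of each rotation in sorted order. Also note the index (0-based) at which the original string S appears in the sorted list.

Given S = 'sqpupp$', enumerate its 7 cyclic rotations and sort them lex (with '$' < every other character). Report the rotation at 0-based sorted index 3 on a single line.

Answer: pupp$sq

Derivation:
All 7 rotations (rotation i = S[i:]+S[:i]):
  rot[0] = sqpupp$
  rot[1] = qpupp$s
  rot[2] = pupp$sq
  rot[3] = upp$sqp
  rot[4] = pp$sqpu
  rot[5] = p$sqpup
  rot[6] = $sqpupp
Sorted (with $ < everything):
  sorted[0] = $sqpupp
  sorted[1] = p$sqpup
  sorted[2] = pp$sqpu
  sorted[3] = pupp$sq
  sorted[4] = qpupp$s
  sorted[5] = sqpupp$
  sorted[6] = upp$sqp
sorted[3] = pupp$sq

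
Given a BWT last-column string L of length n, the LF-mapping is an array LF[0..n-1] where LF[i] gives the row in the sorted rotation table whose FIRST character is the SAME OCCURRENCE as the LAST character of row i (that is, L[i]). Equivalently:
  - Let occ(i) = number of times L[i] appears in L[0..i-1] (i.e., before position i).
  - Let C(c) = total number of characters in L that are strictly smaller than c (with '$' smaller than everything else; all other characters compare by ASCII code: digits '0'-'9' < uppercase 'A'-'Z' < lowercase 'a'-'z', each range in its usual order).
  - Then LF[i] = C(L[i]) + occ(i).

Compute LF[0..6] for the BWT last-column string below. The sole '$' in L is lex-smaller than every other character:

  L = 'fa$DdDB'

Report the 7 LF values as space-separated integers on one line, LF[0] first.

Answer: 6 4 0 2 5 3 1

Derivation:
Char counts: '$':1, 'B':1, 'D':2, 'a':1, 'd':1, 'f':1
C (first-col start): C('$')=0, C('B')=1, C('D')=2, C('a')=4, C('d')=5, C('f')=6
L[0]='f': occ=0, LF[0]=C('f')+0=6+0=6
L[1]='a': occ=0, LF[1]=C('a')+0=4+0=4
L[2]='$': occ=0, LF[2]=C('$')+0=0+0=0
L[3]='D': occ=0, LF[3]=C('D')+0=2+0=2
L[4]='d': occ=0, LF[4]=C('d')+0=5+0=5
L[5]='D': occ=1, LF[5]=C('D')+1=2+1=3
L[6]='B': occ=0, LF[6]=C('B')+0=1+0=1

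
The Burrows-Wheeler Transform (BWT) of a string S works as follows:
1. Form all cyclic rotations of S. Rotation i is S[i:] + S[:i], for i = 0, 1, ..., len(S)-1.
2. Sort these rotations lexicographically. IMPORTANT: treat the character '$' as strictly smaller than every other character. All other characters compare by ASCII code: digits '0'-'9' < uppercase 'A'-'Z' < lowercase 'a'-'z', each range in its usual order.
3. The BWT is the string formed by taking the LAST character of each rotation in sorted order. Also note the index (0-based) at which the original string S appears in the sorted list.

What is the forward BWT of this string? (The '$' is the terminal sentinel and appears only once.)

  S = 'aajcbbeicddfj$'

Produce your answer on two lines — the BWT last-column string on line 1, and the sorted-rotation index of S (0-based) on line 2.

All 14 rotations (rotation i = S[i:]+S[:i]):
  rot[0] = aajcbbeicddfj$
  rot[1] = ajcbbeicddfj$a
  rot[2] = jcbbeicddfj$aa
  rot[3] = cbbeicddfj$aaj
  rot[4] = bbeicddfj$aajc
  rot[5] = beicddfj$aajcb
  rot[6] = eicddfj$aajcbb
  rot[7] = icddfj$aajcbbe
  rot[8] = cddfj$aajcbbei
  rot[9] = ddfj$aajcbbeic
  rot[10] = dfj$aajcbbeicd
  rot[11] = fj$aajcbbeicdd
  rot[12] = j$aajcbbeicddf
  rot[13] = $aajcbbeicddfj
Sorted (with $ < everything):
  sorted[0] = $aajcbbeicddfj  (last char: 'j')
  sorted[1] = aajcbbeicddfj$  (last char: '$')
  sorted[2] = ajcbbeicddfj$a  (last char: 'a')
  sorted[3] = bbeicddfj$aajc  (last char: 'c')
  sorted[4] = beicddfj$aajcb  (last char: 'b')
  sorted[5] = cbbeicddfj$aaj  (last char: 'j')
  sorted[6] = cddfj$aajcbbei  (last char: 'i')
  sorted[7] = ddfj$aajcbbeic  (last char: 'c')
  sorted[8] = dfj$aajcbbeicd  (last char: 'd')
  sorted[9] = eicddfj$aajcbb  (last char: 'b')
  sorted[10] = fj$aajcbbeicdd  (last char: 'd')
  sorted[11] = icddfj$aajcbbe  (last char: 'e')
  sorted[12] = j$aajcbbeicddf  (last char: 'f')
  sorted[13] = jcbbeicddfj$aa  (last char: 'a')
Last column: j$acbjicdbdefa
Original string S is at sorted index 1

Answer: j$acbjicdbdefa
1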